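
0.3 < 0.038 False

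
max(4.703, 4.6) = 4.703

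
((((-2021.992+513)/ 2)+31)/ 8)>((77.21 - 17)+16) False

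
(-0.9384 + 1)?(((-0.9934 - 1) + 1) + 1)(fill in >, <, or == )>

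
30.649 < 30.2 False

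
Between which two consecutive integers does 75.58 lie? 75 and 76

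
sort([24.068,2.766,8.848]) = [2.766,8.848,24.068]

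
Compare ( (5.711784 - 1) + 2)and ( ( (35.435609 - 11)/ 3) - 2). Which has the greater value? ( (5.711784 - 1) + 2)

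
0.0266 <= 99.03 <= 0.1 False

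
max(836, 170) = 836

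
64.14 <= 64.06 False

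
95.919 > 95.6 True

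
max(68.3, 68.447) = 68.447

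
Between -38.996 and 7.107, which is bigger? 7.107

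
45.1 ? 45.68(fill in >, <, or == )<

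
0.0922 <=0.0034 False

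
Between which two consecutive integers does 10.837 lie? 10 and 11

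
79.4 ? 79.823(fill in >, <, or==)<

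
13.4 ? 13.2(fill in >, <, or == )>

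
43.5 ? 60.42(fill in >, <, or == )<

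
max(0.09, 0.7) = 0.7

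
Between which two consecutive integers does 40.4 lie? 40 and 41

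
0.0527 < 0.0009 False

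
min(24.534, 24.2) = 24.2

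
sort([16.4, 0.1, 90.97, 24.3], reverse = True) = [90.97, 24.3, 16.4, 0.1]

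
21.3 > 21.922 False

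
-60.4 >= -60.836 True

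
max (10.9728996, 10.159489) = 10.9728996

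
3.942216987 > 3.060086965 True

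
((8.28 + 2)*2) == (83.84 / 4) False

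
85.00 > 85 False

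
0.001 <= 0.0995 True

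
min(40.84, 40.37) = 40.37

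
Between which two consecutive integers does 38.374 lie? 38 and 39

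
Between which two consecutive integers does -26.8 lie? -27 and -26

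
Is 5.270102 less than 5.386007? Yes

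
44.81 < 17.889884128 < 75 False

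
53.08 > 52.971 True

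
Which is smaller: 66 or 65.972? 65.972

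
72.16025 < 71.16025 False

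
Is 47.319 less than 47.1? No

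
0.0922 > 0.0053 True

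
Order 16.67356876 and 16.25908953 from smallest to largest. 16.25908953, 16.67356876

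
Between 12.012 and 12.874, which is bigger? 12.874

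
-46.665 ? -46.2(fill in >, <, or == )<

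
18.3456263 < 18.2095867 False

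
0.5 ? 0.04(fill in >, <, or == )>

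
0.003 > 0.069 False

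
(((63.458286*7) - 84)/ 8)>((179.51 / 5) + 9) True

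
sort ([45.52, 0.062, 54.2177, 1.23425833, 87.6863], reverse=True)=[87.6863, 54.2177, 45.52, 1.23425833, 0.062]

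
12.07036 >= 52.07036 False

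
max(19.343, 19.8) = 19.8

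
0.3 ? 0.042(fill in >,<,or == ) >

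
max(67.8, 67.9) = 67.9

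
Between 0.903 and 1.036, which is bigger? 1.036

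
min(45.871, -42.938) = -42.938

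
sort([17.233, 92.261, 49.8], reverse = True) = [92.261, 49.8, 17.233]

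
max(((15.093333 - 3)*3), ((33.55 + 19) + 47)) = 99.55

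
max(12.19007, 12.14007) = 12.19007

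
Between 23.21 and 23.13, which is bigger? 23.21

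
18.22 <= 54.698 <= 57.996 True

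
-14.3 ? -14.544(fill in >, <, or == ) >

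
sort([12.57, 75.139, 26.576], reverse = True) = [75.139, 26.576, 12.57]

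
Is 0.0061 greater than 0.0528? No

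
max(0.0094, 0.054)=0.054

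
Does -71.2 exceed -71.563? Yes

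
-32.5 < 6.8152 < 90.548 True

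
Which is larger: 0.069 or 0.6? 0.6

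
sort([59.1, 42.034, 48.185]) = [42.034, 48.185, 59.1]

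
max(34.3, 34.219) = 34.3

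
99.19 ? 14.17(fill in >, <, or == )>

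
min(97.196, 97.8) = 97.196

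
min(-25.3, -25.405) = -25.405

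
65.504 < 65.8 True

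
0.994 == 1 False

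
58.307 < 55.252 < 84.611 False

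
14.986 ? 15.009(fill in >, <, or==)<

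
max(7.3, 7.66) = 7.66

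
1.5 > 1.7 False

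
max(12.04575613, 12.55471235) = 12.55471235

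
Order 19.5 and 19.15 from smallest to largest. 19.15,19.5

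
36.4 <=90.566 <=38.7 False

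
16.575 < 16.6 True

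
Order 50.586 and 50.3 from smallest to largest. 50.3, 50.586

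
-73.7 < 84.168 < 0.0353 False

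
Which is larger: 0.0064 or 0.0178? 0.0178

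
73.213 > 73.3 False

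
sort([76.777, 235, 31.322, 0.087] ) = [0.087, 31.322, 76.777, 235]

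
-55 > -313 True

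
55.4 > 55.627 False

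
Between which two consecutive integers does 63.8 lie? 63 and 64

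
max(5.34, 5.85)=5.85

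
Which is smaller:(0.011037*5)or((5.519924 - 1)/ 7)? (0.011037*5)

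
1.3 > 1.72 False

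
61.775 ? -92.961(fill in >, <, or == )>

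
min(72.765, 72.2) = 72.2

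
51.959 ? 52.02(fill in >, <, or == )<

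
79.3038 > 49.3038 True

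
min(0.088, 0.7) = 0.088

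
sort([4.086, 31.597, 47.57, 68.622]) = [4.086, 31.597, 47.57, 68.622]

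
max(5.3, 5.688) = 5.688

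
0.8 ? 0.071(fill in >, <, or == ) >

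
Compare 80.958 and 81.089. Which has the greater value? 81.089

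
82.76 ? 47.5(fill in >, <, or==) >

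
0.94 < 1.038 True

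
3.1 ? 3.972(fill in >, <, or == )<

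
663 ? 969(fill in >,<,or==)<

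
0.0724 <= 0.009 False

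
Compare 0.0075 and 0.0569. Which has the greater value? 0.0569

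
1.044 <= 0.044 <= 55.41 False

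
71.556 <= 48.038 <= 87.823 False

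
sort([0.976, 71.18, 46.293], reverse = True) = [71.18, 46.293, 0.976]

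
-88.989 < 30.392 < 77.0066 True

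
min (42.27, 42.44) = 42.27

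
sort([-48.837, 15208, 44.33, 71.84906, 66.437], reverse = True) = [15208, 71.84906, 66.437, 44.33, -48.837]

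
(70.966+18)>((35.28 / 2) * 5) True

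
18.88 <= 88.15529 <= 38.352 False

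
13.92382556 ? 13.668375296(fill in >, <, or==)>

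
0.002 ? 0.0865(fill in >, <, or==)<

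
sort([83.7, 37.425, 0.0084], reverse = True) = [83.7, 37.425, 0.0084]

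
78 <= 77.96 False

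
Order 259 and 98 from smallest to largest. 98, 259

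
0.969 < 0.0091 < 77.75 False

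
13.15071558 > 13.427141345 False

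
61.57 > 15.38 True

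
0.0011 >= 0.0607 False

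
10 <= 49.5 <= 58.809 True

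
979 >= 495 True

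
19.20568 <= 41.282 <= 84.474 True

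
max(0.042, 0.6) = 0.6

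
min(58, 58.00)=58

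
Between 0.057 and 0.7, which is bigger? 0.7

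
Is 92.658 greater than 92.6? Yes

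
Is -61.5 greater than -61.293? No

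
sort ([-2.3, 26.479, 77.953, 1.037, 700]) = [-2.3, 1.037, 26.479, 77.953, 700]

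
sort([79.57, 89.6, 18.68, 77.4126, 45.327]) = [18.68, 45.327, 77.4126, 79.57, 89.6]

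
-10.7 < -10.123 True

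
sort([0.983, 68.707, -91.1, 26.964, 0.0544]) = [-91.1, 0.0544, 0.983, 26.964, 68.707]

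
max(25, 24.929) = 25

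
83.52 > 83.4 True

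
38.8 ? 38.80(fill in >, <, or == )==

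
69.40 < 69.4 False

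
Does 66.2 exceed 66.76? No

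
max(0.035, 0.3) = 0.3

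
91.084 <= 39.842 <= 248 False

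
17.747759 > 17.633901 True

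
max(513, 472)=513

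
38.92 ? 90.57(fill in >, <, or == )<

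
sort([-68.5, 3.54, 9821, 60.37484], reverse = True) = [9821, 60.37484, 3.54, -68.5]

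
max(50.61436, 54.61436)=54.61436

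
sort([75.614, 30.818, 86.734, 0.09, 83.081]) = [0.09, 30.818, 75.614, 83.081, 86.734]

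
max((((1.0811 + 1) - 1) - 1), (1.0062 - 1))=0.0811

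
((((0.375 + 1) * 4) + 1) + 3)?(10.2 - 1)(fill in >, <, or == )>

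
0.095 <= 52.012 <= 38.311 False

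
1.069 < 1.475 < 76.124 True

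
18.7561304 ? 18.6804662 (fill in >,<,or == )>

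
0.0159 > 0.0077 True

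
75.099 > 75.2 False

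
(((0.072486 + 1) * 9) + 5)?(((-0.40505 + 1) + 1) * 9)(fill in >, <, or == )>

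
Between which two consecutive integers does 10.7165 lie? 10 and 11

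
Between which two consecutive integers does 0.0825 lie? 0 and 1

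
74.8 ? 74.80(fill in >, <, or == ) ==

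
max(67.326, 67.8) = 67.8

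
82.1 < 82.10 False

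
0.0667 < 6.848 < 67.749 True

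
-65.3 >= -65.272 False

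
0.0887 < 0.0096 False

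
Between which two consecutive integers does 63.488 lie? 63 and 64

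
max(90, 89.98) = 90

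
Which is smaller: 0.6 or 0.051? 0.051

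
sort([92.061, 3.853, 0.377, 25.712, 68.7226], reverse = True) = [92.061, 68.7226, 25.712, 3.853, 0.377]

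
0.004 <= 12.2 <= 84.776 True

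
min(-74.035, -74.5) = -74.5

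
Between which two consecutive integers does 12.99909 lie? 12 and 13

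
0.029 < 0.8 True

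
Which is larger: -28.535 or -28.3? -28.3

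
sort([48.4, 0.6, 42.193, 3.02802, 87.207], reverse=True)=[87.207, 48.4, 42.193, 3.02802, 0.6]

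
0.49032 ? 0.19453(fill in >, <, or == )>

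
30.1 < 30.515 True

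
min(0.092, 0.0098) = 0.0098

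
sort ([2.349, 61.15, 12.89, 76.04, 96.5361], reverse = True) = [96.5361, 76.04, 61.15, 12.89, 2.349]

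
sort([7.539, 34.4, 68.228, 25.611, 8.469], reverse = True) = [68.228, 34.4, 25.611, 8.469, 7.539]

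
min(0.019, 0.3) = 0.019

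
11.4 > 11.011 True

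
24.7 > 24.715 False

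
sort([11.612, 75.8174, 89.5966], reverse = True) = [89.5966, 75.8174, 11.612]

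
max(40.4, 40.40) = 40.40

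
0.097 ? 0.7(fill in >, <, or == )<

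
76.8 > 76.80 False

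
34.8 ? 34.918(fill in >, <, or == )<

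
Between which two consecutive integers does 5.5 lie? 5 and 6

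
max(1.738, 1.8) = 1.8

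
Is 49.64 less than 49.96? Yes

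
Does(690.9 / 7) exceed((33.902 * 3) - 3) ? No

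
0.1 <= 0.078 False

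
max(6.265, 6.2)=6.265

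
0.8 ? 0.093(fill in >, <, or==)>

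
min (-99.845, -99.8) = -99.845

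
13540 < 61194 True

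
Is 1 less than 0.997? No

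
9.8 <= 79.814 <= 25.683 False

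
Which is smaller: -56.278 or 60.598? -56.278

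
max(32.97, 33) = 33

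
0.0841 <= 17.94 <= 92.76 True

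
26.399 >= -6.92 True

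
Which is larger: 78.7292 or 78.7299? 78.7299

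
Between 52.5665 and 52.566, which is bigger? 52.5665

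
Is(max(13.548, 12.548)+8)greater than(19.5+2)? Yes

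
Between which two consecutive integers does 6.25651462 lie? 6 and 7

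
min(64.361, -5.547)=-5.547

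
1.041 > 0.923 True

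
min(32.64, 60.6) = 32.64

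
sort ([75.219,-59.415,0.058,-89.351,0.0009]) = [-89.351,-59.415,0.0009,0.058,75.219]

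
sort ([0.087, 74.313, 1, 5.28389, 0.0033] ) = [0.0033, 0.087, 1, 5.28389, 74.313]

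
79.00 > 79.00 False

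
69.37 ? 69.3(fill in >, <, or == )>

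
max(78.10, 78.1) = 78.1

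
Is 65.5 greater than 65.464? Yes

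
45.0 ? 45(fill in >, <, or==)==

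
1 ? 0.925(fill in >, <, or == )>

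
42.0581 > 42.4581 False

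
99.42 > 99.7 False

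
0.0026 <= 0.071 True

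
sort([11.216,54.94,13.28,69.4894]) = [11.216,13.28,54.94,69.4894]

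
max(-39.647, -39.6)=-39.6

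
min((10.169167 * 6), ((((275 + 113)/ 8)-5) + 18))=61.015002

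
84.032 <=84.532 True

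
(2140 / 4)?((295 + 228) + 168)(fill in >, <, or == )<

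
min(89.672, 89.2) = 89.2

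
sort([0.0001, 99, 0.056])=[0.0001, 0.056, 99]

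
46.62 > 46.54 True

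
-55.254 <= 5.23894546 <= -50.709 False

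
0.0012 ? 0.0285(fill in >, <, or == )<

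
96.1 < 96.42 True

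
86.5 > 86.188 True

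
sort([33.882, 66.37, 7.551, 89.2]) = [7.551, 33.882, 66.37, 89.2]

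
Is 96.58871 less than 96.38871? No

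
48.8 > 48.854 False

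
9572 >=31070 False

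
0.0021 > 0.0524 False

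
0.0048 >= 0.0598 False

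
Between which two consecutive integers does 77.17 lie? 77 and 78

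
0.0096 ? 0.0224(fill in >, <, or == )<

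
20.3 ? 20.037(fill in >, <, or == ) >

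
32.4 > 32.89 False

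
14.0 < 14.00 False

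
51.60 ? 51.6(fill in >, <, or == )==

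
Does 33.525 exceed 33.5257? No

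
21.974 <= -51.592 False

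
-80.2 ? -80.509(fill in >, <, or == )>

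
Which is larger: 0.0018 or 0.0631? 0.0631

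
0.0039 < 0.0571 True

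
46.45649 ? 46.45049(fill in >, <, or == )>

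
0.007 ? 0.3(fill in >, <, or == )<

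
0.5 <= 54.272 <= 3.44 False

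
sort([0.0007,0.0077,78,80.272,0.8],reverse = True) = [80.272,78,0.8,0.0077,0.0007]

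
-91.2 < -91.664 False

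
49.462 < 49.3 False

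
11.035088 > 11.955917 False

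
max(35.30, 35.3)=35.3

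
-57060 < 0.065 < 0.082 True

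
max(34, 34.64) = 34.64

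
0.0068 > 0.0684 False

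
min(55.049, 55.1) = 55.049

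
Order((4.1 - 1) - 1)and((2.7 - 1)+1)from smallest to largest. ((4.1 - 1) - 1), ((2.7 - 1)+1)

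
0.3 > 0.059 True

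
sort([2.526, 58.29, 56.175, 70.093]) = [2.526, 56.175, 58.29, 70.093]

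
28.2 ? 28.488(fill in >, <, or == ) <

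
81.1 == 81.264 False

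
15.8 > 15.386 True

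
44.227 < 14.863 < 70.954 False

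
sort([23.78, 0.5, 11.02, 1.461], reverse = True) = [23.78, 11.02, 1.461, 0.5]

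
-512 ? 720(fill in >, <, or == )<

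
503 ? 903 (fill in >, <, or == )<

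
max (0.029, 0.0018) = 0.029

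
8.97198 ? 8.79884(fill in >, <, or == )>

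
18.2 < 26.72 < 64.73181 True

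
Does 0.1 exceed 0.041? Yes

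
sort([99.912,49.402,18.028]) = [18.028,49.402,99.912]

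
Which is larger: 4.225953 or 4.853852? 4.853852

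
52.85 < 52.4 False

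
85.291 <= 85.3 True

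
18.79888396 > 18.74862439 True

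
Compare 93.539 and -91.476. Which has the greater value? 93.539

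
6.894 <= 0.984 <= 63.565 False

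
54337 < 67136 True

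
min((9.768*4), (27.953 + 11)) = 38.953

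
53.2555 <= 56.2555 True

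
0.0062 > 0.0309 False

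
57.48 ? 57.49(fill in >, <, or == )<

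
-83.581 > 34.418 False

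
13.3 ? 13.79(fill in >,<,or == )<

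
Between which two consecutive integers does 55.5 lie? 55 and 56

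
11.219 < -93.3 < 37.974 False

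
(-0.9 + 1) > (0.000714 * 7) True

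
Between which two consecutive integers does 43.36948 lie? 43 and 44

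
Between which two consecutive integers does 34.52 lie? 34 and 35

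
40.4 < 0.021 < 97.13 False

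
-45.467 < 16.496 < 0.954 False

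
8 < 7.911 False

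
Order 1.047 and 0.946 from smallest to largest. 0.946, 1.047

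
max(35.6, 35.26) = 35.6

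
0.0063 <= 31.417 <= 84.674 True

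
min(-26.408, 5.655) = -26.408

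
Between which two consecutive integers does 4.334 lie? 4 and 5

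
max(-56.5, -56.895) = -56.5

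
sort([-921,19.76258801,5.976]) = [-921,5.976,19.76258801]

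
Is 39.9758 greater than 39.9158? Yes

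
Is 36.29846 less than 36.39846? Yes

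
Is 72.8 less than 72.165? No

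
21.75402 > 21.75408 False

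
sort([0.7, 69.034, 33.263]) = [0.7, 33.263, 69.034]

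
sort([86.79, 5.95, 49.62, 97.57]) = [5.95, 49.62, 86.79, 97.57]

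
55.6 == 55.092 False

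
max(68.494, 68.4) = 68.494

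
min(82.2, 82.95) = 82.2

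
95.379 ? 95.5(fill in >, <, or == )<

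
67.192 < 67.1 False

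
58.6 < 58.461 False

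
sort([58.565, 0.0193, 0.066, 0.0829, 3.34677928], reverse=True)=[58.565, 3.34677928, 0.0829, 0.066, 0.0193]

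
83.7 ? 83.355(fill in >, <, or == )>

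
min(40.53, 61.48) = 40.53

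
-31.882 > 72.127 False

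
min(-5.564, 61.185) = -5.564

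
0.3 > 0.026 True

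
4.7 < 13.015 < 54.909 True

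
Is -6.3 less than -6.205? Yes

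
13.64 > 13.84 False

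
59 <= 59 True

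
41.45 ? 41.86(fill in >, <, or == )<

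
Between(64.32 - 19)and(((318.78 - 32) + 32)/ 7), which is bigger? (((318.78 - 32) + 32)/ 7)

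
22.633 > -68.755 True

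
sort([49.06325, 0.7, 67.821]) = [0.7, 49.06325, 67.821]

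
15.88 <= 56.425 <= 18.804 False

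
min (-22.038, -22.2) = -22.2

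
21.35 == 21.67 False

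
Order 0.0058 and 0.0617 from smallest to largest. 0.0058, 0.0617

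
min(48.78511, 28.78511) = 28.78511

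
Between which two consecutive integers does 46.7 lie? 46 and 47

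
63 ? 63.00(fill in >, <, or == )==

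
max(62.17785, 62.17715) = 62.17785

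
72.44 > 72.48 False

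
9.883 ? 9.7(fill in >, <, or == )>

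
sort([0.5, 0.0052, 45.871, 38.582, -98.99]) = [-98.99, 0.0052, 0.5, 38.582, 45.871]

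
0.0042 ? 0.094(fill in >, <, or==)<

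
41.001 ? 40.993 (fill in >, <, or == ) >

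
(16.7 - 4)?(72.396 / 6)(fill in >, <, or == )>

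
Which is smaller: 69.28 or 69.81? 69.28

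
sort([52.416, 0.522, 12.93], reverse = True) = [52.416, 12.93, 0.522]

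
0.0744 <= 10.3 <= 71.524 True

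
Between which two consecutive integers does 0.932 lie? 0 and 1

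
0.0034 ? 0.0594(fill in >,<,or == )<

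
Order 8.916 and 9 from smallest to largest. 8.916, 9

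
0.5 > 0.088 True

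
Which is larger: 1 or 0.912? 1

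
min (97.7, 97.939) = 97.7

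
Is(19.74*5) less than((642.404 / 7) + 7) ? Yes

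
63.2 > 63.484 False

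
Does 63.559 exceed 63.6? No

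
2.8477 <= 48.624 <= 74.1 True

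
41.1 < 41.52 True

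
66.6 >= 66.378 True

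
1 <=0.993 False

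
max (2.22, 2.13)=2.22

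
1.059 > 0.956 True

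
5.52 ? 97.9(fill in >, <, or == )<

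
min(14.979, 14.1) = 14.1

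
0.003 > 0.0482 False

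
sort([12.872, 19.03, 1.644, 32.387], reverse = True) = [32.387, 19.03, 12.872, 1.644]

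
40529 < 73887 True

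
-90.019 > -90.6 True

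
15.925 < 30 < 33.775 True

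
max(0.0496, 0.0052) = 0.0496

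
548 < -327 False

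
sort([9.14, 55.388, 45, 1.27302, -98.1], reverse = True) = [55.388, 45, 9.14, 1.27302, -98.1]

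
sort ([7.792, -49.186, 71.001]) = [-49.186, 7.792, 71.001]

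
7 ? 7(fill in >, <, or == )==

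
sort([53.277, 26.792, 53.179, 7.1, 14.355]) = [7.1, 14.355, 26.792, 53.179, 53.277]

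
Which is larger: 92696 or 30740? 92696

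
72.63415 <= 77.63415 True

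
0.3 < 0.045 False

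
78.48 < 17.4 False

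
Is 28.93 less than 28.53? No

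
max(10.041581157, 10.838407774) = 10.838407774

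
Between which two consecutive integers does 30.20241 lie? 30 and 31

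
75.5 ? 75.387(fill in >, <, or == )>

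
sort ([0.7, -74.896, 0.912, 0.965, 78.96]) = [-74.896, 0.7, 0.912, 0.965, 78.96]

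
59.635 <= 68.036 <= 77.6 True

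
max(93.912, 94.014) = 94.014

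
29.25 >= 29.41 False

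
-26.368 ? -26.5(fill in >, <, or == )>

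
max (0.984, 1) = 1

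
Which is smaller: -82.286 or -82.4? -82.4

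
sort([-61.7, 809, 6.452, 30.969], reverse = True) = [809, 30.969, 6.452, -61.7]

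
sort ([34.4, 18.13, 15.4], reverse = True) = [34.4, 18.13, 15.4]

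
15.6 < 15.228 False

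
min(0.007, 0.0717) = 0.007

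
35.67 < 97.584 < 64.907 False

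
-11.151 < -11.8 False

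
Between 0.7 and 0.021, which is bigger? 0.7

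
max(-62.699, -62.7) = -62.699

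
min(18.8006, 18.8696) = 18.8006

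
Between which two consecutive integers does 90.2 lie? 90 and 91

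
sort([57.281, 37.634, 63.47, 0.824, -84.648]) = [-84.648, 0.824, 37.634, 57.281, 63.47]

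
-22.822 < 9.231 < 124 True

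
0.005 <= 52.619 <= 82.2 True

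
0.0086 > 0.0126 False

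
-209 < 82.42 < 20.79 False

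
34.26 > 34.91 False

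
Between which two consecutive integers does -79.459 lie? -80 and -79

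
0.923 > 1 False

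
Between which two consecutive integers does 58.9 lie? 58 and 59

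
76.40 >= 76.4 True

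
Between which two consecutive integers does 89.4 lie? 89 and 90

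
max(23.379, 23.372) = 23.379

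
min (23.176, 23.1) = 23.1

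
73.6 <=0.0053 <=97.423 False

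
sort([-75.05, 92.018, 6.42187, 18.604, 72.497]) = [-75.05, 6.42187, 18.604, 72.497, 92.018]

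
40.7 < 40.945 True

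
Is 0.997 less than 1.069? Yes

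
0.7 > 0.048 True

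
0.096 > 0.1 False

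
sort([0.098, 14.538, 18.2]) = [0.098, 14.538, 18.2]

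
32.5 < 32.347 False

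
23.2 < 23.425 True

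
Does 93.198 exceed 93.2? No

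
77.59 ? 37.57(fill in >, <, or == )>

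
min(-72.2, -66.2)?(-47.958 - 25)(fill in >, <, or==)>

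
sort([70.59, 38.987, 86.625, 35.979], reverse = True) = [86.625, 70.59, 38.987, 35.979]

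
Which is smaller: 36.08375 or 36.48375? 36.08375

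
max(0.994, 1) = 1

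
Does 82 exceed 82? No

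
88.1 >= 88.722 False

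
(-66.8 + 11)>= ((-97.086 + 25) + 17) False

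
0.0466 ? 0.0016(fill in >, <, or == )>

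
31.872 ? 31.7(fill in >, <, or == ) >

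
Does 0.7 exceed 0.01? Yes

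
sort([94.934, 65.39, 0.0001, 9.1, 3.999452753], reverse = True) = [94.934, 65.39, 9.1, 3.999452753, 0.0001]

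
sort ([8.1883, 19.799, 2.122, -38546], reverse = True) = [19.799, 8.1883, 2.122, -38546]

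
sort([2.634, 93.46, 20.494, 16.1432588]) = [2.634, 16.1432588, 20.494, 93.46]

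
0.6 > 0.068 True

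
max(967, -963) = 967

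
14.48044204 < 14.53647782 True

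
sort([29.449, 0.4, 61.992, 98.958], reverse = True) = [98.958, 61.992, 29.449, 0.4]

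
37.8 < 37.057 False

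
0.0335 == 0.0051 False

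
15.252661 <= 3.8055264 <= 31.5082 False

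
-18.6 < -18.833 False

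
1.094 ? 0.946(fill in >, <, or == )>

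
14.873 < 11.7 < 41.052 False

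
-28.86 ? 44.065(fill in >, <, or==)<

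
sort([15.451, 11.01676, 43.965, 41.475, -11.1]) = [-11.1, 11.01676, 15.451, 41.475, 43.965]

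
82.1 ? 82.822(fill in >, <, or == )<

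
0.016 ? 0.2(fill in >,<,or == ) <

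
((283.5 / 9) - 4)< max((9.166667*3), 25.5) True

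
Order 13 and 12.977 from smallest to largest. 12.977, 13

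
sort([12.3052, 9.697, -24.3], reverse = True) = [12.3052, 9.697, -24.3]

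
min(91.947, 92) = 91.947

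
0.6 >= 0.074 True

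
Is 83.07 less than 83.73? Yes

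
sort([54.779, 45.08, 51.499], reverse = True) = [54.779, 51.499, 45.08]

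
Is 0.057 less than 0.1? Yes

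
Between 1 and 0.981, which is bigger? 1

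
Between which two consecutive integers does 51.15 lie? 51 and 52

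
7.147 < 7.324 True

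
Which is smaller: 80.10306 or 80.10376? 80.10306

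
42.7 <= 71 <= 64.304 False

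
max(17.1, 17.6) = 17.6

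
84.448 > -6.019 True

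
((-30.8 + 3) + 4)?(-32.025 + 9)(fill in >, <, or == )<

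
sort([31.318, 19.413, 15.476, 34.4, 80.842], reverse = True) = [80.842, 34.4, 31.318, 19.413, 15.476]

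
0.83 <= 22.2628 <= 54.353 True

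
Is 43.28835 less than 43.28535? No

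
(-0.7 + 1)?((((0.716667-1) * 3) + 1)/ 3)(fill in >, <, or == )>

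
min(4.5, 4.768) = 4.5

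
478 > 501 False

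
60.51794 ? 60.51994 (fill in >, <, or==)<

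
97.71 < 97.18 False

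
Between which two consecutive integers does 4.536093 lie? 4 and 5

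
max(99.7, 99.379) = 99.7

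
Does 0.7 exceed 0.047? Yes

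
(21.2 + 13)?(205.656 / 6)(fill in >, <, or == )<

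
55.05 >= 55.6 False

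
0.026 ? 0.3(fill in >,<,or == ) <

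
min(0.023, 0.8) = 0.023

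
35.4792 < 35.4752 False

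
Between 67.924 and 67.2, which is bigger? 67.924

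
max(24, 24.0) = 24.0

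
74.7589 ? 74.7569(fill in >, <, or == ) >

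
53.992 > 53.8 True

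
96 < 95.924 False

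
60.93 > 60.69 True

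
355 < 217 False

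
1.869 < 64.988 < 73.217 True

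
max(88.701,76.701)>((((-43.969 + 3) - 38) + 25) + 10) True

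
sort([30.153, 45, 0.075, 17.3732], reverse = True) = [45, 30.153, 17.3732, 0.075]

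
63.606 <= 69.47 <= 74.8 True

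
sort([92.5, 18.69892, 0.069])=[0.069, 18.69892, 92.5]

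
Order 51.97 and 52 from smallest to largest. 51.97, 52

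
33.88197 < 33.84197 False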